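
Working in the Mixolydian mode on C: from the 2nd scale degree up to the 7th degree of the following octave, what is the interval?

C mixolydian: C D E F G A B♭.
2nd scale degree = D; 7th scale degree (up an octave) = B♭.
From D to B♭: 20 semitones over a thirteenth = minor.

m13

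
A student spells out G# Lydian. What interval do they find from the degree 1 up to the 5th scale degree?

perfect 5th

The scale runs G# A# B# C## D# E# F##.
The degree 1 is G# and the 5th scale degree is D#.
G# up to D# spans 5 letter names and 7 semitones — a perfect fifth.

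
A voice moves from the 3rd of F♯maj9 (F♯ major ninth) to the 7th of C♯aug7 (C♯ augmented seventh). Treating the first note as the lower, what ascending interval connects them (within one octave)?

minor second

The 3rd of F♯maj9 (F♯ major ninth) is A♯; the 7th of C♯aug7 (C♯ augmented seventh) is B.
From A♯ to B: 1 semitone over a second = minor.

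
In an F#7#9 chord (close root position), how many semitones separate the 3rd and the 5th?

F#7#9: F# A# C# E G##.
A# to C# is a minor third: 3 semitones.

3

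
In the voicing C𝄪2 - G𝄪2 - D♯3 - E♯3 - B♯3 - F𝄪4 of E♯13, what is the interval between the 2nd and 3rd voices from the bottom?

Those voices are G𝄪2 and D♯3.
5 letter names make it a fifth; at 6 semitones (a half step narrower than perfect) the quality is diminished.

diminished fifth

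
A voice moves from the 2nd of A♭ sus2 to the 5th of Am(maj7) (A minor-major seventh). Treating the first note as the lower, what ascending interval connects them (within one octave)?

augmented 4th

A♭ sus2 has B♭ as its 2nd, and Am(maj7) (A minor-major seventh) has E as its 5th.
From B♭ to E: 6 semitones over a fourth = augmented.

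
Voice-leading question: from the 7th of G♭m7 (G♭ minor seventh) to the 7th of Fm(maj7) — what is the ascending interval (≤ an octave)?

The 7th of G♭m7 (G♭ minor seventh) is F♭; the 7th of Fm(maj7) is E.
7 letter names make it a seventh; at 12 semitones (a half step wider than major) the quality is augmented.

A7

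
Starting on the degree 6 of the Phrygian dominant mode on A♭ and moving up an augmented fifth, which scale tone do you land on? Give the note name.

The scale is A♭ B𝄫 C D♭ E♭ F♭ G♭.
The degree 6 is F♭; an augmented fifth above that is C — scale degree 3.

C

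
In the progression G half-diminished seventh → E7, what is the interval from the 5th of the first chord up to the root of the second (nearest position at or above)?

G half-diminished seventh has Db as its 5th, and E7 has E as its root.
From Db to E: 3 semitones over a second = augmented.

A2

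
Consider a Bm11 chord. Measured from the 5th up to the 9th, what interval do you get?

Bm11: B D F# A C# E.
The 5th is F# and the 9th is C#.
From F# to C# is 7 semitones, exactly the perfect fifth.

perfect 5th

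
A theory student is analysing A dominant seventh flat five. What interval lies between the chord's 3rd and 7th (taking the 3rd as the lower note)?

A dominant seventh flat five is spelled A–C♯–E♭–G.
The 3rd is C♯ and the 7th is G.
5 letter names make it a fifth; at 6 semitones (a half step narrower than perfect) the quality is diminished.

diminished fifth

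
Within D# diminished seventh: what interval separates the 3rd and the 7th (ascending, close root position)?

diminished 5th

The chord tones of D#dim7 are D# F# A C.
That puts F# below C.
From F# to C: 6 semitones over a fifth = diminished.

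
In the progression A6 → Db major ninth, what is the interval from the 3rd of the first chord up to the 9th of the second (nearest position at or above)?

diminished third

The 3rd of A6 is C#; the 9th of Db major ninth is Eb.
From C# to Eb: 2 semitones over a third = diminished.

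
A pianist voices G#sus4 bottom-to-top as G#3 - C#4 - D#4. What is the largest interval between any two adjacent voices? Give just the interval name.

Adjacent intervals: G#3→C#4 = perfect fourth; C#4→D#4 = major second.
The largest is G#3 to C#4, a perfect fourth (5 semitones).

perfect fourth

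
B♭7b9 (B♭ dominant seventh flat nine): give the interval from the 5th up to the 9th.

B♭7b9 (B♭ dominant seventh flat nine): B♭-D-F-A♭-C♭.
That puts F below C♭.
From F to C♭: 6 semitones over a fifth = diminished.

diminished fifth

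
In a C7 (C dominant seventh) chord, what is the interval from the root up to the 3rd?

Spelling the chord: C–E–G–Bb.
Root = C; 3rd = E.
From C to E is 4 semitones, exactly the major third.

major 3rd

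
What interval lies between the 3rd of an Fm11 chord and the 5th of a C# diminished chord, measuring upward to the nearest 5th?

major seventh

The 3rd of Fm11 is Ab; the 5th of C# diminished is G.
Counting 7 letters and 11 half steps from Ab gives a major seventh.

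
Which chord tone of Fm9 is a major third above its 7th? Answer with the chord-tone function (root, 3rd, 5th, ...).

9th

Fm9: F-Ab-C-Eb-G.
The 7th is Eb. A major third above Eb is G.
G is the chord's 9th.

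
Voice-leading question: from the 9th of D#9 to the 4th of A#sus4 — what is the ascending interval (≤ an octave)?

The 9th of D#9 is E#; the 4th of A#sus4 is D#.
7 letter names make it a seventh; at 10 semitones (a half step narrower than major) the quality is minor.

m7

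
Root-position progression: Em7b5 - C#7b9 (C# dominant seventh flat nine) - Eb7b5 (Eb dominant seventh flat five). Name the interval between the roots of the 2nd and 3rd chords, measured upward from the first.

diminished 3rd

The roots are C# and Eb.
3 letter names make it a third; at 2 semitones (a whole step narrower than major) the quality is diminished.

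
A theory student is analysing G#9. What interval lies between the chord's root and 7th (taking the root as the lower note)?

Spelling the chord: G# B# D# F# A#.
Root = G#; 7th = F#.
7 letter names make it a seventh; at 10 semitones (a half step narrower than major) the quality is minor.

minor seventh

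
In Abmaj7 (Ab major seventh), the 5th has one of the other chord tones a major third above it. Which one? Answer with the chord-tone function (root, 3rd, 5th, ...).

7th

Spelling the chord: Ab–C–Eb–G.
The 5th is Eb. A major third above Eb is G.
G is the chord's 7th.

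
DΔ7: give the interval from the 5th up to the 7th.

M3

DΔ7 (D major seventh): D, F#, A, C#.
So we need the interval from A up to C#.
From A to C# is 4 semitones, exactly the major third.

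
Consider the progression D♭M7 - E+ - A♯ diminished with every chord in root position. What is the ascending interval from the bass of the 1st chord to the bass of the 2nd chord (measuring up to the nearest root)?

The roots are D♭ and E.
From D♭ to E: 3 semitones over a second = augmented.

augmented 2nd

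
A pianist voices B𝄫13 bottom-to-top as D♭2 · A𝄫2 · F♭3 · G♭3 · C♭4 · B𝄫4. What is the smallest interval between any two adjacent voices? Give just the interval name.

Adjacent intervals: D♭2→A𝄫2 = diminished fifth; A𝄫2→F♭3 = major sixth; F♭3→G♭3 = major second; G♭3→C♭4 = perfect fourth; C♭4→B𝄫4 = minor seventh.
The smallest is F♭3 to G♭3, a major second (2 semitones).

major second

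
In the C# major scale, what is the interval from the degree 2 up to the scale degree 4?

C# major: C# D# E# F# G# A# B#.
The degree 2 is D# and the 4th degree is F#.
From D# to F#: 3 semitones over a third = minor.

minor third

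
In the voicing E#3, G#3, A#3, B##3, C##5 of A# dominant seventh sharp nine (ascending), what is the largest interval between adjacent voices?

minor 9th

Adjacent intervals: E#3→G#3 = minor third; G#3→A#3 = major second; A#3→B##3 = augmented second; B##3→C##5 = minor ninth.
The largest is B##3 to C##5, a minor ninth (13 semitones).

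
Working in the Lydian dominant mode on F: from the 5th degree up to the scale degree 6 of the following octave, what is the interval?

M9

The scale runs F G A B C D Eb.
The 5th degree is C and the degree 6 (up an octave) is D.
From C to D is 14 semitones, exactly the major ninth.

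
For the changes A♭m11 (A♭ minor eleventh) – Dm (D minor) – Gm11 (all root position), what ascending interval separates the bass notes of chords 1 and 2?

The roots are A♭ and D.
A♭ up to D is 6 semitones, a half step wider than a perfect fourth, so the interval is augmented.

augmented fourth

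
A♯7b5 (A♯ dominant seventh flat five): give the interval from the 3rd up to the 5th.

A♯7b5 is spelled A♯–C𝄪–E–G♯.
So we need the interval from C𝄪 up to E.
C𝄪 up to E is 2 semitones, a whole step narrower than a major third, so the interval is diminished.

diminished 3rd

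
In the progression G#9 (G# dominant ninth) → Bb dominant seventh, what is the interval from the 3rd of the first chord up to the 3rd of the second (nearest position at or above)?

diminished third

The 3rd of G#9 (G# dominant ninth) is B#; the 3rd of Bb dominant seventh is D.
From B# to D: 2 semitones over a third = diminished.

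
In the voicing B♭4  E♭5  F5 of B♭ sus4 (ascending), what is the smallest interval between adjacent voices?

major 2nd

Adjacent intervals: B♭4→E♭5 = perfect fourth; E♭5→F5 = major second.
The smallest is E♭5 to F5, a major second (2 semitones).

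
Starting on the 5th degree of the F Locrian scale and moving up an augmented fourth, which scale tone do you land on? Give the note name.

F

The scale is F Gb Ab Bb Cb Db Eb.
The 5th degree is Cb; an augmented fourth above that is F — scale degree 1.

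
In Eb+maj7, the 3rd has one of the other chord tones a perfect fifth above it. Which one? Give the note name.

Spelling the chord: Eb G B D.
The 3rd is G. A perfect fifth above G is D.
D is the chord's 7th.

D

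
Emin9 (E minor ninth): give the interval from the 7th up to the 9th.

M3

Spelling the chord: E, G, B, D, F#.
That puts D below F#.
D up to F# spans 3 letter names and 4 semitones — a major third.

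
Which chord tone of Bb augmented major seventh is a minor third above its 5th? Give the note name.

A

Bbmaj7#5: Bb–D–F#–A.
The 5th is F#. A minor third above F# is A.
A is the chord's 7th.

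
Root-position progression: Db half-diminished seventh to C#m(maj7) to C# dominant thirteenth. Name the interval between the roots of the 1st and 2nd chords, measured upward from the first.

augmented 7th

The roots are Db and C#.
7 letter names make it a seventh; at 12 semitones (a half step wider than major) the quality is augmented.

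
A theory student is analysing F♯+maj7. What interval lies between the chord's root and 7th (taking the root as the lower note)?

M7

F♯ augmented major seventh is spelled F♯–A♯–C𝄪–E♯.
The root is F♯ and the 7th is E♯.
F♯ up to E♯ spans 7 letter names and 11 semitones — a major seventh.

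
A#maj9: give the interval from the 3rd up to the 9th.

The chord tones of A#maj9 are A#–C##–E#–G##–B#.
So we need the interval from C## up to B#.
C## up to B# is 10 semitones, a half step narrower than a major seventh, so the interval is minor.

minor 7th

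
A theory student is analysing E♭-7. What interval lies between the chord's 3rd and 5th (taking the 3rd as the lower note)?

The chord tones of E♭-7 are E♭-G♭-B♭-D♭.
So we need the interval from G♭ up to B♭.
G♭ up to B♭ spans 3 letter names and 4 semitones — a major third.

M3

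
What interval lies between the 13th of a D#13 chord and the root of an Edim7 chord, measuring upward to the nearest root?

diminished fourth

D#13 has B# as its 13th, and Edim7 has E as its root.
4 letter names make it a fourth; at 4 semitones (a half step narrower than perfect) the quality is diminished.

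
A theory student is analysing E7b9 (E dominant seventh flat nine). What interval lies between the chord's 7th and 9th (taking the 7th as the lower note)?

The chord tones of E7b9 (E dominant seventh flat nine) are E G# B D F.
That puts D below F.
D up to F is 3 semitones, a half step narrower than a major third, so the interval is minor.

minor 3rd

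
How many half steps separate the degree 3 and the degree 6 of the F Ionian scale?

The scale is F G A Bb C D E.
A up to D is a perfect fourth — 5 semitones.

5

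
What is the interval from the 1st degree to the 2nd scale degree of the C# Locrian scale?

Spelling the C# Locrian scale: C# D E F# G A B.
That puts C# below D.
From C# to D: 1 semitone over a second = minor.

minor 2nd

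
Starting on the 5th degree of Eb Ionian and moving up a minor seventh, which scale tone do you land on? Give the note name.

The scale is Eb F G Ab Bb C D.
The 5th degree is Bb; a minor seventh above that is Ab — scale degree 4.

Ab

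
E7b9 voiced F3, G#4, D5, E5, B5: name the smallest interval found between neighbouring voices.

Adjacent intervals: F3→G#4 = augmented ninth; G#4→D5 = diminished fifth; D5→E5 = major second; E5→B5 = perfect fifth.
The smallest is D5 to E5, a major second (2 semitones).

major second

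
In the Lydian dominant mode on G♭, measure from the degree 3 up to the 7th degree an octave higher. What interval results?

G♭ lydian dominant: G♭ A♭ B♭ C D♭ E♭ F♭.
The degree 3 is B♭ and the 7th scale degree (up an octave) is F♭.
12 letter names make it a twelfth; at 18 semitones (a half step narrower than perfect) the quality is diminished.

diminished twelfth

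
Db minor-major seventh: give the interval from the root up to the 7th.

major seventh

Db minor-major seventh is spelled Db, Fb, Ab, C.
Root = Db; 7th = C.
From Db to C is 11 semitones, exactly the major seventh.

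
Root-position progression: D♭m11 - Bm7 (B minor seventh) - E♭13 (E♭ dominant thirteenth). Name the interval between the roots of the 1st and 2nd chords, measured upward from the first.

augmented sixth

The roots are D♭ and B.
D♭ up to B is 10 semitones, a half step wider than a major sixth, so the interval is augmented.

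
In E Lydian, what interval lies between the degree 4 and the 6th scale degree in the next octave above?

E lydian: E F# G# A# B C# D#.
That puts A# below C#.
A# up to C# is 15 semitones, a half step narrower than a major tenth, so the interval is minor.

minor tenth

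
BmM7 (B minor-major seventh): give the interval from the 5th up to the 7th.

major third

Spelling the chord: B, D, F#, A#.
The 5th is F# and the 7th is A#.
From F# to A# is 4 semitones, exactly the major third.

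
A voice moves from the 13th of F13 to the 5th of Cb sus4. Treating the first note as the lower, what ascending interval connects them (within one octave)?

diminished 4th

The 13th of F13 is D; the 5th of Cb sus4 is Gb.
4 letter names make it a fourth; at 4 semitones (a half step narrower than perfect) the quality is diminished.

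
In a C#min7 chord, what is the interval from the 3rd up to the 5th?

C#m7: C# E G# B.
The 3rd is E and the 5th is G#.
Counting 3 letters and 4 half steps from E gives a major third.

major 3rd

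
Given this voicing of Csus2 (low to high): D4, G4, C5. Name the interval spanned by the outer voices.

minor seventh

The outer voices are D4 and C5.
From D to C: 10 semitones over a seventh = minor.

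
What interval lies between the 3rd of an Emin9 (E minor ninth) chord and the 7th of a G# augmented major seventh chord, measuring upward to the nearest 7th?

augmented seventh

The 3rd of Emin9 (E minor ninth) is G; the 7th of G# augmented major seventh is F##.
G up to F## is 12 semitones, a half step wider than a major seventh, so the interval is augmented.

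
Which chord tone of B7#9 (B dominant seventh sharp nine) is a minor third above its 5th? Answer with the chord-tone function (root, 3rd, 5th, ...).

7th

Spelling the chord: B D# F# A C##.
The 5th is F#. A minor third above F# is A.
A is the chord's 7th.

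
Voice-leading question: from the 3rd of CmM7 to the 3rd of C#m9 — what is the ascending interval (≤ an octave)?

CmM7 has Eb as its 3rd, and C#m9 has E as its 3rd.
Eb up to E is 1 semitone, a half step wider than a perfect unison, so the interval is augmented.

augmented unison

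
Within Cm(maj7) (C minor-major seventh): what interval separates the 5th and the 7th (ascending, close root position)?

major third

Cm(maj7) is spelled C Eb G B.
So we need the interval from G up to B.
G up to B spans 3 letter names and 4 semitones — a major third.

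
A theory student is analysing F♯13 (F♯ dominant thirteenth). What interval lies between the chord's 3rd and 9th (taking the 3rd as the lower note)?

The chord tones of F♯13 (F♯ dominant thirteenth) are F♯ A♯ C♯ E G♯ D♯.
3rd = A♯; 9th = G♯.
7 letter names make it a seventh; at 10 semitones (a half step narrower than major) the quality is minor.

m7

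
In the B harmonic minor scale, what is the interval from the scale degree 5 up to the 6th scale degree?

minor second

Spelling the B harmonic minor scale: B C# D E F# G A#.
Scale degree 5 = F#; degree 6 = G.
F# up to G is 1 semitone, a half step narrower than a major second, so the interval is minor.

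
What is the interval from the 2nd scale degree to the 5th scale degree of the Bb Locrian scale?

perfect fourth

Bb locrian: Bb Cb Db Eb Fb Gb Ab.
That puts Cb below Fb.
From Cb to Fb is 5 semitones, exactly the perfect fourth.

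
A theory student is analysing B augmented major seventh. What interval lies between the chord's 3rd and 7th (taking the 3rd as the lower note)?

B+maj7 (B augmented major seventh): B D# F## A#.
So we need the interval from D# up to A#.
D# up to A# spans 5 letter names and 7 semitones — a perfect fifth.

perfect fifth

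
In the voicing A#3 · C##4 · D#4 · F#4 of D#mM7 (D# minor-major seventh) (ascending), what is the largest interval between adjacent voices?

major 3rd

Adjacent intervals: A#3→C##4 = major third; C##4→D#4 = minor second; D#4→F#4 = minor third.
The largest is A#3 to C##4, a major third (4 semitones).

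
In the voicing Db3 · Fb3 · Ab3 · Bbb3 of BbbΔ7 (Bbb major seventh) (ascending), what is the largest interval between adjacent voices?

Adjacent intervals: Db3→Fb3 = minor third; Fb3→Ab3 = major third; Ab3→Bbb3 = minor second.
The largest is Fb3 to Ab3, a major third (4 semitones).

major third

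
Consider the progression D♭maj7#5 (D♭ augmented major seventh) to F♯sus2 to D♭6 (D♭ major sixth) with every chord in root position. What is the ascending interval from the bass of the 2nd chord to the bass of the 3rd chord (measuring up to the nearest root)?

The roots are F♯ and D♭.
F♯ up to D♭ is 7 semitones, a whole step narrower than a major sixth, so the interval is diminished.

diminished sixth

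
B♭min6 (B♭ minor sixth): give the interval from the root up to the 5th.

The chord tones of B♭m6 are B♭, D♭, F, G.
The root is B♭ and the 5th is F.
Counting 5 letters and 7 half steps from B♭ gives a perfect fifth.

perfect fifth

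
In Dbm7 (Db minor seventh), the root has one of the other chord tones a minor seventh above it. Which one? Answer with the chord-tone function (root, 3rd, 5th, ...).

7th

Dbmin7 (Db minor seventh): Db, Fb, Ab, Cb.
The root is Db. A minor seventh above Db is Cb.
Cb is the chord's 7th.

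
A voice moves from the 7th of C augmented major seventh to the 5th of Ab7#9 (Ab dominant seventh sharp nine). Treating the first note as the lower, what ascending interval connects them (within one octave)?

diminished fourth

The 7th of C augmented major seventh is B; the 5th of Ab7#9 (Ab dominant seventh sharp nine) is Eb.
B up to Eb is 4 semitones, a half step narrower than a perfect fourth, so the interval is diminished.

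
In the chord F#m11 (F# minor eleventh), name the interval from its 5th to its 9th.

P5

F# minor eleventh: F# A C# E G# B.
5th = C#; 9th = G#.
From C# to G# is 7 semitones, exactly the perfect fifth.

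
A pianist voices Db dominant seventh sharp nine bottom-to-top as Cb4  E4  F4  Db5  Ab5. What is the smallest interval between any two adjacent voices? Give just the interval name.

Adjacent intervals: Cb4→E4 = augmented third; E4→F4 = minor second; F4→Db5 = minor sixth; Db5→Ab5 = perfect fifth.
The smallest is E4 to F4, a minor second (1 semitone).

minor second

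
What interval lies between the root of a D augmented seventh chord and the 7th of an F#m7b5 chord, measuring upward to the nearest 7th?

major second

D augmented seventh has D as its root, and F#m7b5 has E as its 7th.
Counting 2 letters and 2 half steps from D gives a major second.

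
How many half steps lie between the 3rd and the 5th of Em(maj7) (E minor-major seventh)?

4

EmM7 is spelled E-G-B-D#.
G to B is a major third: 4 semitones.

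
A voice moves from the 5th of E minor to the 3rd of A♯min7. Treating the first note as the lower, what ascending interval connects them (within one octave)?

M2

E minor has B as its 5th, and A♯min7 has C♯ as its 3rd.
From B to C♯ is 2 semitones, exactly the major second.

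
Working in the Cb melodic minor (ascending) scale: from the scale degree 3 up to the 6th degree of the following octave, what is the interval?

Spelling the Cb melodic minor (ascending) scale: Cb Db Ebb Fb Gb Ab Bb.
So we need the interval from Ebb up to Ab.
Ebb up to Ab is 18 semitones, a half step wider than a perfect eleventh, so the interval is augmented.

augmented eleventh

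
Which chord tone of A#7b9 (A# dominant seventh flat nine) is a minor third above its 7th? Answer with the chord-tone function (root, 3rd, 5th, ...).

The chord tones of A# dominant seventh flat nine are A# C## E# G# B.
The 7th is G#. A minor third above G# is B.
B is the chord's 9th.

9th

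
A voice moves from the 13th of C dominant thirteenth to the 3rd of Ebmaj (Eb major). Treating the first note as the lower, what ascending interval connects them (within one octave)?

C dominant thirteenth has A as its 13th, and Ebmaj (Eb major) has G as its 3rd.
A up to G is 10 semitones, a half step narrower than a major seventh, so the interval is minor.

minor seventh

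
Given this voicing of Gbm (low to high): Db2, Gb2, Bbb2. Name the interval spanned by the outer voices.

minor sixth

The outer voices are Db2 and Bbb2.
6 letter names make it a sixth; at 8 semitones (a half step narrower than major) the quality is minor.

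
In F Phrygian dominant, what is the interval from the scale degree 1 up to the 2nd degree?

minor second

The scale runs F Gb A Bb C Db Eb.
That puts F below Gb.
2 letter names make it a second; at 1 semitone (a half step narrower than major) the quality is minor.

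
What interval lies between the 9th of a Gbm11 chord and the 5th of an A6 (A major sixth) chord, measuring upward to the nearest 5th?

The 9th of Gbm11 is Ab; the 5th of A6 (A major sixth) is E.
Ab up to E is 8 semitones, a half step wider than a perfect fifth, so the interval is augmented.

augmented fifth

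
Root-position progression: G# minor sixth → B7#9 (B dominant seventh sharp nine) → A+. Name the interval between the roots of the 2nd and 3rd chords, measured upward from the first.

The roots are B and A.
B up to A is 10 semitones, a half step narrower than a major seventh, so the interval is minor.

m7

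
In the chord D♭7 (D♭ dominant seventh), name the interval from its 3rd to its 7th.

D♭7 is spelled D♭-F-A♭-C♭.
3rd = F; 7th = C♭.
F up to C♭ is 6 semitones, a half step narrower than a perfect fifth, so the interval is diminished.
This 3–7 tritone is the characteristic tension at the heart of the dominant sound.

diminished fifth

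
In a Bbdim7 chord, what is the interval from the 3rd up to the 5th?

minor third

Bb°7 (Bb diminished seventh) is spelled Bb–Db–Fb–Abb.
The 3rd is Db and the 5th is Fb.
3 letter names make it a third; at 3 semitones (a half step narrower than major) the quality is minor.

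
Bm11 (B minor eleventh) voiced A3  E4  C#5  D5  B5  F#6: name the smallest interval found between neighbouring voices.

m2

Adjacent intervals: A3→E4 = perfect fifth; E4→C#5 = major sixth; C#5→D5 = minor second; D5→B5 = major sixth; B5→F#6 = perfect fifth.
The smallest is C#5 to D5, a minor second (1 semitone).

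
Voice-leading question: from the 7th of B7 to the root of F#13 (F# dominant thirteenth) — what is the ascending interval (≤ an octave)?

major 6th

B7 has A as its 7th, and F#13 (F# dominant thirteenth) has F# as its root.
Counting 6 letters and 9 half steps from A gives a major sixth.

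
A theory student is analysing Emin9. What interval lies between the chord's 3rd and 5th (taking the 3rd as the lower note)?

The chord tones of E minor ninth are E–G–B–D–F♯.
3rd = G; 5th = B.
G up to B spans 3 letter names and 4 semitones — a major third.

major third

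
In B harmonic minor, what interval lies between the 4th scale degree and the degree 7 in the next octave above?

The scale runs B C♯ D E F♯ G A♯.
So we need the interval from E up to A♯.
From E to A♯: 18 semitones over an eleventh = augmented.

augmented eleventh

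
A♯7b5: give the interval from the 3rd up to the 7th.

diminished fifth

The chord tones of A♯7b5 are A♯-C𝄪-E-G♯.
The 3rd is C𝄪 and the 7th is G♯.
5 letter names make it a fifth; at 6 semitones (a half step narrower than perfect) the quality is diminished.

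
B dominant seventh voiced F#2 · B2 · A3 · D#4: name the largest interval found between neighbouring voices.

Adjacent intervals: F#2→B2 = perfect fourth; B2→A3 = minor seventh; A3→D#4 = augmented fourth.
The largest is B2 to A3, a minor seventh (10 semitones).

m7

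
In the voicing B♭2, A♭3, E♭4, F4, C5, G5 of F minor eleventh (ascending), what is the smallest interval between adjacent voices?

Adjacent intervals: B♭2→A♭3 = minor seventh; A♭3→E♭4 = perfect fifth; E♭4→F4 = major second; F4→C5 = perfect fifth; C5→G5 = perfect fifth.
The smallest is E♭4 to F4, a major second (2 semitones).

major second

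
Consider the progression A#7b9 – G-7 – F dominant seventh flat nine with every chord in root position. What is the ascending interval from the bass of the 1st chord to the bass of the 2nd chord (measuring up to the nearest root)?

diminished 7th

The roots are A# and G.
From A# to G: 9 semitones over a seventh = diminished.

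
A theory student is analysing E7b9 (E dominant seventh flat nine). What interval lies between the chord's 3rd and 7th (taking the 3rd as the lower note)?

Spelling the chord: E G# B D F.
That puts G# below D.
From G# to D: 6 semitones over a fifth = diminished.

diminished fifth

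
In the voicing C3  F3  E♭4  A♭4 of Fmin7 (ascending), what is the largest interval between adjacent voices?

Adjacent intervals: C3→F3 = perfect fourth; F3→E♭4 = minor seventh; E♭4→A♭4 = perfect fourth.
The largest is F3 to E♭4, a minor seventh (10 semitones).

minor seventh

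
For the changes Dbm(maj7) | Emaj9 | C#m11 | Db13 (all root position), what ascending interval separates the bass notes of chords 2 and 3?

The roots are E and C#.
From E to C# is 9 semitones, exactly the major sixth.

major 6th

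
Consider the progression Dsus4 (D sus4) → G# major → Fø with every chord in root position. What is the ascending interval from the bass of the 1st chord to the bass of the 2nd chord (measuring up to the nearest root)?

augmented 4th

The roots are D and G#.
D up to G# is 6 semitones, a half step wider than a perfect fourth, so the interval is augmented.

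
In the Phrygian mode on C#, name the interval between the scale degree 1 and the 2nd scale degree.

minor second

Spelling the Phrygian mode on C#: C# D E F# G# A B.
The scale degree 1 is C# and the 2nd scale degree is D.
2 letter names make it a second; at 1 semitone (a half step narrower than major) the quality is minor.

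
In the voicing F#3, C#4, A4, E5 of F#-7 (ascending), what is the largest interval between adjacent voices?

minor sixth

Adjacent intervals: F#3→C#4 = perfect fifth; C#4→A4 = minor sixth; A4→E5 = perfect fifth.
The largest is C#4 to A4, a minor sixth (8 semitones).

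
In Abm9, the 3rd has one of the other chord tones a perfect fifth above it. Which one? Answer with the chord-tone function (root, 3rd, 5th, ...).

Abm9 (Ab minor ninth): Ab Cb Eb Gb Bb.
The 3rd is Cb. A perfect fifth above Cb is Gb.
Gb is the chord's 7th.

7th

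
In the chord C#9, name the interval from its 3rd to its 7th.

diminished fifth

The chord tones of C#9 are C#, E#, G#, B, D#.
That puts E# below B.
E# up to B is 6 semitones, a half step narrower than a perfect fifth, so the interval is diminished.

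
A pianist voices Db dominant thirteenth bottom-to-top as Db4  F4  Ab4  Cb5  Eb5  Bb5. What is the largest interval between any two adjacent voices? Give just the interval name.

P5

Adjacent intervals: Db4→F4 = major third; F4→Ab4 = minor third; Ab4→Cb5 = minor third; Cb5→Eb5 = major third; Eb5→Bb5 = perfect fifth.
The largest is Eb5 to Bb5, a perfect fifth (7 semitones).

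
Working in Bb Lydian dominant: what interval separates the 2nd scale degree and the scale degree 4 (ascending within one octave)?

M3

Spelling Bb Lydian dominant: Bb C D E F G Ab.
2nd scale degree = C; 4th degree = E.
From C to E is 4 semitones, exactly the major third.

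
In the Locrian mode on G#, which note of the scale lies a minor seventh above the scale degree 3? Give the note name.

The scale is G# A B C# D E F#.
The scale degree 3 is B; a minor seventh above that is A — scale degree 2.

A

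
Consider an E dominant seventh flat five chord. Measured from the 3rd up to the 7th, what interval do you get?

diminished fifth

The chord tones of E7b5 are E, G#, Bb, D.
That puts G# below D.
From G# to D: 6 semitones over a fifth = diminished.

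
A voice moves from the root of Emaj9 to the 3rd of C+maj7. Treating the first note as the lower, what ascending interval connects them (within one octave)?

The root of Emaj9 is E; the 3rd of C+maj7 is E.
From E to E is 0 semitones, exactly the perfect unison.

perfect unison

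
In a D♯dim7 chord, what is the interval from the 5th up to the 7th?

minor third

Spelling the chord: D♯–F♯–A–C.
5th = A; 7th = C.
A up to C is 3 semitones, a half step narrower than a major third, so the interval is minor.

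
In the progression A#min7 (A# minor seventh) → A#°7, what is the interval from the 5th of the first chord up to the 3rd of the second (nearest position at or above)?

minor sixth

A#min7 (A# minor seventh) has E# as its 5th, and A#°7 has C# as its 3rd.
E# up to C# is 8 semitones, a half step narrower than a major sixth, so the interval is minor.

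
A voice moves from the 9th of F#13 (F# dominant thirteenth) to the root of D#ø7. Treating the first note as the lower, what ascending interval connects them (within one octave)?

perfect fifth

The 9th of F#13 (F# dominant thirteenth) is G#; the root of D#ø7 is D#.
Counting 5 letters and 7 half steps from G# gives a perfect fifth.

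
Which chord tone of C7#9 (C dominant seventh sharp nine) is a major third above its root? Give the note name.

E

C dominant seventh sharp nine: C–E–G–Bb–D#.
The root is C. A major third above C is E.
E is the chord's 3rd.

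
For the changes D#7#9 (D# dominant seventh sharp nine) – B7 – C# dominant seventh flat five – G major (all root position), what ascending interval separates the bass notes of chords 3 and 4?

diminished 5th

The roots are C# and G.
C# up to G is 6 semitones, a half step narrower than a perfect fifth, so the interval is diminished.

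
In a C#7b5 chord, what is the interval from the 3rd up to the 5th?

d3

C#7b5 is spelled C#-E#-G-B.
The 3rd is E# and the 5th is G.
From E# to G: 2 semitones over a third = diminished.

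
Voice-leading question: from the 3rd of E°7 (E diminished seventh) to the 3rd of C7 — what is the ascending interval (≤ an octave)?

The 3rd of E°7 (E diminished seventh) is G; the 3rd of C7 is E.
Counting 6 letters and 9 half steps from G gives a major sixth.

major sixth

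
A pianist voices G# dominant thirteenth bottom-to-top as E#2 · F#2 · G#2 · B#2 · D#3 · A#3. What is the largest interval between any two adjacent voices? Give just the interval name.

Adjacent intervals: E#2→F#2 = minor second; F#2→G#2 = major second; G#2→B#2 = major third; B#2→D#3 = minor third; D#3→A#3 = perfect fifth.
The largest is D#3 to A#3, a perfect fifth (7 semitones).

perfect 5th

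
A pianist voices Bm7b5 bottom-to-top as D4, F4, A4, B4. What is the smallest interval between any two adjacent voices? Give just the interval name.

Adjacent intervals: D4→F4 = minor third; F4→A4 = major third; A4→B4 = major second.
The smallest is A4 to B4, a major second (2 semitones).

major 2nd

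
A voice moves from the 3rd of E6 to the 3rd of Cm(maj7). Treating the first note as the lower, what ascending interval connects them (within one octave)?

The 3rd of E6 is G#; the 3rd of Cm(maj7) is Eb.
6 letter names make it a sixth; at 7 semitones (a whole step narrower than major) the quality is diminished.

diminished sixth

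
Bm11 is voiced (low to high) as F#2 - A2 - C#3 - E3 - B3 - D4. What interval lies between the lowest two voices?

minor third

Those voices are F#2 and A2.
From F# to A: 3 semitones over a third = minor.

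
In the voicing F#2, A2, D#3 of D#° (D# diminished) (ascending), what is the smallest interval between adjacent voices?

Adjacent intervals: F#2→A2 = minor third; A2→D#3 = augmented fourth.
The smallest is F#2 to A2, a minor third (3 semitones).

m3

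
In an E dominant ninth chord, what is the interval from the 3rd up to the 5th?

E9 is spelled E-G♯-B-D-F♯.
That puts G♯ below B.
3 letter names make it a third; at 3 semitones (a half step narrower than major) the quality is minor.

minor third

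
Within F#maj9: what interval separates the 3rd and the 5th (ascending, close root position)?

m3

The chord tones of F#maj9 (F# major ninth) are F#, A#, C#, E#, G#.
3rd = A#; 5th = C#.
From A# to C#: 3 semitones over a third = minor.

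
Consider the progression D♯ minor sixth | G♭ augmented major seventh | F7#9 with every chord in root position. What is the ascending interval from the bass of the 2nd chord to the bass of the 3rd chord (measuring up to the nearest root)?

The roots are G♭ and F.
G♭ up to F spans 7 letter names and 11 semitones — a major seventh.

major 7th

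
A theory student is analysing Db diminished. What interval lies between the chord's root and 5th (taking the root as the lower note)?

Db°: Db, Fb, Abb.
So we need the interval from Db up to Abb.
From Db to Abb: 6 semitones over a fifth = diminished.

diminished 5th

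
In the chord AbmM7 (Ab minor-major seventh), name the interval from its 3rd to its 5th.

major third

AbmM7: Ab Cb Eb G.
The 3rd is Cb and the 5th is Eb.
Cb up to Eb spans 3 letter names and 4 semitones — a major third.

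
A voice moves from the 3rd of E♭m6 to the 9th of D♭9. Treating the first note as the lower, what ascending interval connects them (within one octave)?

E♭m6 has G♭ as its 3rd, and D♭9 has E♭ as its 9th.
Counting 6 letters and 9 half steps from G♭ gives a major sixth.

major 6th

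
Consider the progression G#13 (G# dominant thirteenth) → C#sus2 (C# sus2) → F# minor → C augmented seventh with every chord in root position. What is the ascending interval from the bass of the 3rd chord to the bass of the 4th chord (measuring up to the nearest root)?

diminished 5th

The roots are F# and C.
F# up to C is 6 semitones, a half step narrower than a perfect fifth, so the interval is diminished.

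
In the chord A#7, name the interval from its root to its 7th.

A# dominant seventh is spelled A#-C##-E#-G#.
So we need the interval from A# up to G#.
From A# to G#: 10 semitones over a seventh = minor.

minor seventh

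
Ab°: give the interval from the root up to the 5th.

diminished fifth

Ab° is spelled Ab–Cb–Ebb.
The root is Ab and the 5th is Ebb.
Ab up to Ebb is 6 semitones, a half step narrower than a perfect fifth, so the interval is diminished.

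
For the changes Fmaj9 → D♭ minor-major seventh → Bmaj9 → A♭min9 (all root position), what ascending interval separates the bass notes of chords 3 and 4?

diminished seventh

The roots are B and A♭.
B up to A♭ is 9 semitones, a whole step narrower than a major seventh, so the interval is diminished.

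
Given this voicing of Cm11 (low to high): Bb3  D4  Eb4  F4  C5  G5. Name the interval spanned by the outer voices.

major 13th

The outer voices are Bb3 and G5.
Bb up to G spans 13 letter names and 21 semitones — a major thirteenth.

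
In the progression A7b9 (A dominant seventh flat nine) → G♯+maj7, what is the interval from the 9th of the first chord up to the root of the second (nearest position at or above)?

A7b9 (A dominant seventh flat nine) has B♭ as its 9th, and G♯+maj7 has G♯ as its root.
B♭ up to G♯ is 10 semitones, a half step wider than a major sixth, so the interval is augmented.

A6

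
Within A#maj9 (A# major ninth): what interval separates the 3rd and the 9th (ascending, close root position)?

minor seventh

A#maj9 (A# major ninth): A# C## E# G## B#.
That puts C## below B#.
7 letter names make it a seventh; at 10 semitones (a half step narrower than major) the quality is minor.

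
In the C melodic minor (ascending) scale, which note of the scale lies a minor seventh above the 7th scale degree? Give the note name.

The scale is C D Eb F G A B.
The 7th scale degree is B; a minor seventh above that is A — scale degree 6.

A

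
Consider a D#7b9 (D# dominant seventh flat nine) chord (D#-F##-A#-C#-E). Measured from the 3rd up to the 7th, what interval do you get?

diminished fifth

The 3rd is F## and the 7th is C#.
From F## to C#: 6 semitones over a fifth = diminished.
This 3–7 tritone is the characteristic tension at the heart of the dominant sound.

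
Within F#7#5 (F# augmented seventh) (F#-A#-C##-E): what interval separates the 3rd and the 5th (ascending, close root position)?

The 3rd is A# and the 5th is C##.
Counting 3 letters and 4 half steps from A# gives a major third.

major third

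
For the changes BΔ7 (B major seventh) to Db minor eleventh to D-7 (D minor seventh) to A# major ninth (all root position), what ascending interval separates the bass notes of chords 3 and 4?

augmented fifth

The roots are D and A#.
D up to A# is 8 semitones, a half step wider than a perfect fifth, so the interval is augmented.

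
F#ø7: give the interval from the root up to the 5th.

Spelling the chord: F#-A-C-E.
The root is F# and the 5th is C.
5 letter names make it a fifth; at 6 semitones (a half step narrower than perfect) the quality is diminished.

diminished fifth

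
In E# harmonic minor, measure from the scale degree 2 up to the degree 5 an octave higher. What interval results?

E# harmonic minor: E# F## G# A# B# C# D##.
Scale degree 2 = F##; degree 5 (up an octave) = B#.
From F## to B# is 17 semitones, exactly the perfect eleventh.

perfect eleventh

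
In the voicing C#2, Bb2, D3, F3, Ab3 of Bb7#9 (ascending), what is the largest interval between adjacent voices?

diminished seventh

Adjacent intervals: C#2→Bb2 = diminished seventh; Bb2→D3 = major third; D3→F3 = minor third; F3→Ab3 = minor third.
The largest is C#2 to Bb2, a diminished seventh (9 semitones).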